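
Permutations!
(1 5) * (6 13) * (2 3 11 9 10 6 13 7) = [0, 5, 3, 11, 4, 1, 7, 2, 8, 10, 6, 9, 12, 13] = (13)(1 5)(2 3 11 9 10 6 7)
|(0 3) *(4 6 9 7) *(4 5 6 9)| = |(0 3)(4 9 7 5 6)| = 10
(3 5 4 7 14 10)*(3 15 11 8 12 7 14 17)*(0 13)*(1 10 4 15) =(0 13)(1 10)(3 5 15 11 8 12 7 17)(4 14) =[13, 10, 2, 5, 14, 15, 6, 17, 12, 9, 1, 8, 7, 0, 4, 11, 16, 3]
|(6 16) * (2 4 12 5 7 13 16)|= |(2 4 12 5 7 13 16 6)|= 8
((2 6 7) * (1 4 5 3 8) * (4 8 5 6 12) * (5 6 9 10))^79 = (1 8)(2 6 5 9 12 7 3 10 4) = [0, 8, 6, 10, 2, 9, 5, 3, 1, 12, 4, 11, 7]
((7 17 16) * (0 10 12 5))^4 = (7 17 16) = [0, 1, 2, 3, 4, 5, 6, 17, 8, 9, 10, 11, 12, 13, 14, 15, 7, 16]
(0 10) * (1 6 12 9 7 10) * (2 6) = [1, 2, 6, 3, 4, 5, 12, 10, 8, 7, 0, 11, 9] = (0 1 2 6 12 9 7 10)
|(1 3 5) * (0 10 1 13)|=6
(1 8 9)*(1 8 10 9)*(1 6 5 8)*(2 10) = (1 2 10 9)(5 8 6) = [0, 2, 10, 3, 4, 8, 5, 7, 6, 1, 9]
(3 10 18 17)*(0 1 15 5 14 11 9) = (0 1 15 5 14 11 9)(3 10 18 17) = [1, 15, 2, 10, 4, 14, 6, 7, 8, 0, 18, 9, 12, 13, 11, 5, 16, 3, 17]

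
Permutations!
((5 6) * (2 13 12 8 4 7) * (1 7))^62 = (1 4 8 12 13 2 7) = [0, 4, 7, 3, 8, 5, 6, 1, 12, 9, 10, 11, 13, 2]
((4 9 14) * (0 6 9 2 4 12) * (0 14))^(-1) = (0 9 6)(2 4)(12 14) = [9, 1, 4, 3, 2, 5, 0, 7, 8, 6, 10, 11, 14, 13, 12]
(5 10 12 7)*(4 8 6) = (4 8 6)(5 10 12 7) = [0, 1, 2, 3, 8, 10, 4, 5, 6, 9, 12, 11, 7]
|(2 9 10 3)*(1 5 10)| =6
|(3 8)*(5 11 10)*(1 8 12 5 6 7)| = |(1 8 3 12 5 11 10 6 7)| = 9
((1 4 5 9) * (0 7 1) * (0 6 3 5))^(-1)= [4, 7, 2, 6, 1, 3, 9, 0, 8, 5]= (0 4 1 7)(3 6 9 5)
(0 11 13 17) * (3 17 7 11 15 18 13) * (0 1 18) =(0 15)(1 18 13 7 11 3 17) =[15, 18, 2, 17, 4, 5, 6, 11, 8, 9, 10, 3, 12, 7, 14, 0, 16, 1, 13]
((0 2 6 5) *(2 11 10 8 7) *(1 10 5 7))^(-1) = (0 5 11)(1 8 10)(2 7 6) = [5, 8, 7, 3, 4, 11, 2, 6, 10, 9, 1, 0]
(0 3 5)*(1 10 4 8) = (0 3 5)(1 10 4 8) = [3, 10, 2, 5, 8, 0, 6, 7, 1, 9, 4]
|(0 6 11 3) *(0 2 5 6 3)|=|(0 3 2 5 6 11)|=6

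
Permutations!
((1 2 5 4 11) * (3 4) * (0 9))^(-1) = (0 9)(1 11 4 3 5 2) = [9, 11, 1, 5, 3, 2, 6, 7, 8, 0, 10, 4]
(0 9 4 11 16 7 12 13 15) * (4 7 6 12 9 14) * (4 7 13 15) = [14, 1, 2, 3, 11, 5, 12, 9, 8, 13, 10, 16, 15, 4, 7, 0, 6] = (0 14 7 9 13 4 11 16 6 12 15)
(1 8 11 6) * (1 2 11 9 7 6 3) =(1 8 9 7 6 2 11 3) =[0, 8, 11, 1, 4, 5, 2, 6, 9, 7, 10, 3]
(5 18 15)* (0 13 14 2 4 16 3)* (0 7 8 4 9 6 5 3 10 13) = [0, 1, 9, 7, 16, 18, 5, 8, 4, 6, 13, 11, 12, 14, 2, 3, 10, 17, 15] = (2 9 6 5 18 15 3 7 8 4 16 10 13 14)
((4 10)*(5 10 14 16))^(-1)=(4 10 5 16 14)=[0, 1, 2, 3, 10, 16, 6, 7, 8, 9, 5, 11, 12, 13, 4, 15, 14]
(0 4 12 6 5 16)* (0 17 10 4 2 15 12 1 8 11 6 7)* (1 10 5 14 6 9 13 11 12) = (0 2 15 1 8 12 7)(4 10)(5 16 17)(6 14)(9 13 11) = [2, 8, 15, 3, 10, 16, 14, 0, 12, 13, 4, 9, 7, 11, 6, 1, 17, 5]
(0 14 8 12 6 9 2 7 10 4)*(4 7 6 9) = (0 14 8 12 9 2 6 4)(7 10) = [14, 1, 6, 3, 0, 5, 4, 10, 12, 2, 7, 11, 9, 13, 8]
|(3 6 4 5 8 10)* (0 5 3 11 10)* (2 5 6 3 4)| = 10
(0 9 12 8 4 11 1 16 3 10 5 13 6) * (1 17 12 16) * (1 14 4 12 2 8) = (0 9 16 3 10 5 13 6)(1 14 4 11 17 2 8 12) = [9, 14, 8, 10, 11, 13, 0, 7, 12, 16, 5, 17, 1, 6, 4, 15, 3, 2]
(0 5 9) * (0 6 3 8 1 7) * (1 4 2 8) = (0 5 9 6 3 1 7)(2 8 4) = [5, 7, 8, 1, 2, 9, 3, 0, 4, 6]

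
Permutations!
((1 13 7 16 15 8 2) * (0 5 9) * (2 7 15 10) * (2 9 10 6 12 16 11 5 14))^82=(0 10 11 8 13 2)(1 14 9 5 7 15)(6 12 16)=[10, 14, 0, 3, 4, 7, 12, 15, 13, 5, 11, 8, 16, 2, 9, 1, 6]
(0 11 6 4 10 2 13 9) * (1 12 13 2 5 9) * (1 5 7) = [11, 12, 2, 3, 10, 9, 4, 1, 8, 0, 7, 6, 13, 5] = (0 11 6 4 10 7 1 12 13 5 9)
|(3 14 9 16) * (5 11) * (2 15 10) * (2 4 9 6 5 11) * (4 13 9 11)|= 10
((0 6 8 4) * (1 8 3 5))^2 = (0 3 1 4 6 5 8) = [3, 4, 2, 1, 6, 8, 5, 7, 0]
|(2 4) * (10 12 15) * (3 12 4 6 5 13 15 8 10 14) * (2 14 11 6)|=|(3 12 8 10 4 14)(5 13 15 11 6)|=30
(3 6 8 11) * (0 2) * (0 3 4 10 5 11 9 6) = [2, 1, 3, 0, 10, 11, 8, 7, 9, 6, 5, 4] = (0 2 3)(4 10 5 11)(6 8 9)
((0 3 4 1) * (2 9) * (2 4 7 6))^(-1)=(0 1 4 9 2 6 7 3)=[1, 4, 6, 0, 9, 5, 7, 3, 8, 2]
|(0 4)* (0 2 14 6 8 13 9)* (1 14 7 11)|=|(0 4 2 7 11 1 14 6 8 13 9)|=11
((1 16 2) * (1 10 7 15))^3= (1 10)(2 15)(7 16)= [0, 10, 15, 3, 4, 5, 6, 16, 8, 9, 1, 11, 12, 13, 14, 2, 7]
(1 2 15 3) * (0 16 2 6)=(0 16 2 15 3 1 6)=[16, 6, 15, 1, 4, 5, 0, 7, 8, 9, 10, 11, 12, 13, 14, 3, 2]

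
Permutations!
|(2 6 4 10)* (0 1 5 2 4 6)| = 4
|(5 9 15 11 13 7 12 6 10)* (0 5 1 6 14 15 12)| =9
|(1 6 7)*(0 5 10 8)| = |(0 5 10 8)(1 6 7)| = 12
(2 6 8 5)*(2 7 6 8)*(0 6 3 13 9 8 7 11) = (0 6 2 7 3 13 9 8 5 11) = [6, 1, 7, 13, 4, 11, 2, 3, 5, 8, 10, 0, 12, 9]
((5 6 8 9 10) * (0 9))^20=(0 10 6)(5 8 9)=[10, 1, 2, 3, 4, 8, 0, 7, 9, 5, 6]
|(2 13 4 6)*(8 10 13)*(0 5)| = 6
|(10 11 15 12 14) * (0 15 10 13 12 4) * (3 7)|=6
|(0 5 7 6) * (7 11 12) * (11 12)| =|(0 5 12 7 6)| =5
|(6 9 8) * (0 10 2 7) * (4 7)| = |(0 10 2 4 7)(6 9 8)| = 15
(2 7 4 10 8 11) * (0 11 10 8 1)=[11, 0, 7, 3, 8, 5, 6, 4, 10, 9, 1, 2]=(0 11 2 7 4 8 10 1)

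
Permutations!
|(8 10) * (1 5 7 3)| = 4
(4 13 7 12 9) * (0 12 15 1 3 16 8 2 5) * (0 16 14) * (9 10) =[12, 3, 5, 14, 13, 16, 6, 15, 2, 4, 9, 11, 10, 7, 0, 1, 8] =(0 12 10 9 4 13 7 15 1 3 14)(2 5 16 8)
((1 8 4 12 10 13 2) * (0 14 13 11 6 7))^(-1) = (0 7 6 11 10 12 4 8 1 2 13 14) = [7, 2, 13, 3, 8, 5, 11, 6, 1, 9, 12, 10, 4, 14, 0]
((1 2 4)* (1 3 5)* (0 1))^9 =(0 4)(1 3)(2 5) =[4, 3, 5, 1, 0, 2]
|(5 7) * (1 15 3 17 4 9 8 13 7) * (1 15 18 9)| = 11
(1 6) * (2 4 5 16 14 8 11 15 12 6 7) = (1 7 2 4 5 16 14 8 11 15 12 6) = [0, 7, 4, 3, 5, 16, 1, 2, 11, 9, 10, 15, 6, 13, 8, 12, 14]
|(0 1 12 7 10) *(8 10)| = |(0 1 12 7 8 10)| = 6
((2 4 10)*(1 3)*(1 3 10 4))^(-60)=(10)=[0, 1, 2, 3, 4, 5, 6, 7, 8, 9, 10]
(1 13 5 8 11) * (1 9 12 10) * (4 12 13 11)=(1 11 9 13 5 8 4 12 10)=[0, 11, 2, 3, 12, 8, 6, 7, 4, 13, 1, 9, 10, 5]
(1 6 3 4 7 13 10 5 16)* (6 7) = (1 7 13 10 5 16)(3 4 6) = [0, 7, 2, 4, 6, 16, 3, 13, 8, 9, 5, 11, 12, 10, 14, 15, 1]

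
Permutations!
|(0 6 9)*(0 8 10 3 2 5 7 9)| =14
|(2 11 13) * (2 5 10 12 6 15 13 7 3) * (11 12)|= |(2 12 6 15 13 5 10 11 7 3)|= 10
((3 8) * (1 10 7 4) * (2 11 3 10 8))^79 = (1 4 7 10 8)(2 11 3) = [0, 4, 11, 2, 7, 5, 6, 10, 1, 9, 8, 3]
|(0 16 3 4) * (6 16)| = |(0 6 16 3 4)| = 5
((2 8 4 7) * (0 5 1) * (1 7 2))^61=(0 5 7 1)(2 8 4)=[5, 0, 8, 3, 2, 7, 6, 1, 4]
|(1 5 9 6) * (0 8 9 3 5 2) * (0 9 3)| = 4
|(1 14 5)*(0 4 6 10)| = 12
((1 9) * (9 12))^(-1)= (1 9 12)= [0, 9, 2, 3, 4, 5, 6, 7, 8, 12, 10, 11, 1]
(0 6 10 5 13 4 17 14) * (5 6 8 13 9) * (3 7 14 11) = [8, 1, 2, 7, 17, 9, 10, 14, 13, 5, 6, 3, 12, 4, 0, 15, 16, 11] = (0 8 13 4 17 11 3 7 14)(5 9)(6 10)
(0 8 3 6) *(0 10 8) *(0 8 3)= (0 8)(3 6 10)= [8, 1, 2, 6, 4, 5, 10, 7, 0, 9, 3]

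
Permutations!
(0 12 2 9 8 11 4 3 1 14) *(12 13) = (0 13 12 2 9 8 11 4 3 1 14) = [13, 14, 9, 1, 3, 5, 6, 7, 11, 8, 10, 4, 2, 12, 0]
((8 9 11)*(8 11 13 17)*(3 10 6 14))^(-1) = (3 14 6 10)(8 17 13 9) = [0, 1, 2, 14, 4, 5, 10, 7, 17, 8, 3, 11, 12, 9, 6, 15, 16, 13]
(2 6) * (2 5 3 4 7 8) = (2 6 5 3 4 7 8) = [0, 1, 6, 4, 7, 3, 5, 8, 2]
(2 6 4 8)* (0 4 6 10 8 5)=(0 4 5)(2 10 8)=[4, 1, 10, 3, 5, 0, 6, 7, 2, 9, 8]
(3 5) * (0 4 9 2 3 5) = (0 4 9 2 3) = [4, 1, 3, 0, 9, 5, 6, 7, 8, 2]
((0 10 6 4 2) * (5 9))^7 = (0 6 2 10 4)(5 9) = [6, 1, 10, 3, 0, 9, 2, 7, 8, 5, 4]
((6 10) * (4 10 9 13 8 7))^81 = [0, 1, 2, 3, 13, 5, 7, 9, 6, 4, 8, 11, 12, 10] = (4 13 10 8 6 7 9)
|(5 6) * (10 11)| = 2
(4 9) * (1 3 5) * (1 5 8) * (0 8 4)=[8, 3, 2, 4, 9, 5, 6, 7, 1, 0]=(0 8 1 3 4 9)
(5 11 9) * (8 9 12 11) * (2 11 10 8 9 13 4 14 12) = (2 11)(4 14 12 10 8 13)(5 9) = [0, 1, 11, 3, 14, 9, 6, 7, 13, 5, 8, 2, 10, 4, 12]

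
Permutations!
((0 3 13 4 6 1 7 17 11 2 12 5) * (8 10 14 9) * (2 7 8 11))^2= [13, 10, 5, 4, 1, 3, 8, 2, 14, 7, 9, 17, 0, 6, 11, 15, 16, 12]= (0 13 6 8 14 11 17 12)(1 10 9 7 2 5 3 4)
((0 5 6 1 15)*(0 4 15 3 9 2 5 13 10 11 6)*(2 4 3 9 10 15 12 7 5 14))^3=(0 3 6 4 5 15 11 9 7 13 10 1 12)(2 14)=[3, 12, 14, 6, 5, 15, 4, 13, 8, 7, 1, 9, 0, 10, 2, 11]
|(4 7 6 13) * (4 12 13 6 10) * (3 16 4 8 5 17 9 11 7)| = |(3 16 4)(5 17 9 11 7 10 8)(12 13)| = 42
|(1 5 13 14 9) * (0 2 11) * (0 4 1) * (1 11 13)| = 10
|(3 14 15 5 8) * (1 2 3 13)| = 8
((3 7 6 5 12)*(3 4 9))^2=(3 6 12 9 7 5 4)=[0, 1, 2, 6, 3, 4, 12, 5, 8, 7, 10, 11, 9]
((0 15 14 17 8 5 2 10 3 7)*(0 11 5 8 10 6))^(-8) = [17, 1, 15, 5, 4, 0, 14, 2, 8, 9, 11, 6, 12, 13, 3, 10, 16, 7] = (0 17 7 2 15 10 11 6 14 3 5)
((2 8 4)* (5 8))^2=(2 8)(4 5)=[0, 1, 8, 3, 5, 4, 6, 7, 2]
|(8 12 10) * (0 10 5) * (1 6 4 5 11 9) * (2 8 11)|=24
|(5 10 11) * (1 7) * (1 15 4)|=12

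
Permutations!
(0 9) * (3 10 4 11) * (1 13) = (0 9)(1 13)(3 10 4 11) = [9, 13, 2, 10, 11, 5, 6, 7, 8, 0, 4, 3, 12, 1]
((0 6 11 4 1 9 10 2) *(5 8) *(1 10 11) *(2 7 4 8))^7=(0 2 5 8 11 9 1 6)(4 10 7)=[2, 6, 5, 3, 10, 8, 0, 4, 11, 1, 7, 9]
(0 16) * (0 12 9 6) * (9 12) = (0 16 9 6) = [16, 1, 2, 3, 4, 5, 0, 7, 8, 6, 10, 11, 12, 13, 14, 15, 9]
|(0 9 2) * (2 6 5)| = |(0 9 6 5 2)| = 5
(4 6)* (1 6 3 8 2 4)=(1 6)(2 4 3 8)=[0, 6, 4, 8, 3, 5, 1, 7, 2]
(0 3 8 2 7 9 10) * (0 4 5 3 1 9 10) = [1, 9, 7, 8, 5, 3, 6, 10, 2, 0, 4] = (0 1 9)(2 7 10 4 5 3 8)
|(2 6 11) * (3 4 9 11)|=|(2 6 3 4 9 11)|=6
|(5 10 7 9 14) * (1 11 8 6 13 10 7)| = 12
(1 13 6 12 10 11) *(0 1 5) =(0 1 13 6 12 10 11 5) =[1, 13, 2, 3, 4, 0, 12, 7, 8, 9, 11, 5, 10, 6]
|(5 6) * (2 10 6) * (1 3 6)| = |(1 3 6 5 2 10)| = 6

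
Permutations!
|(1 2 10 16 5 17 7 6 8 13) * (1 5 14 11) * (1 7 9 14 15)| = 45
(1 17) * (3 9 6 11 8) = (1 17)(3 9 6 11 8) = [0, 17, 2, 9, 4, 5, 11, 7, 3, 6, 10, 8, 12, 13, 14, 15, 16, 1]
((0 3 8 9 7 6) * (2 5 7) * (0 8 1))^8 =(0 1 3)(2 7 8)(5 6 9) =[1, 3, 7, 0, 4, 6, 9, 8, 2, 5]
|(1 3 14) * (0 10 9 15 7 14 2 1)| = 6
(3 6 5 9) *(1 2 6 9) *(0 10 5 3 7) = [10, 2, 6, 9, 4, 1, 3, 0, 8, 7, 5] = (0 10 5 1 2 6 3 9 7)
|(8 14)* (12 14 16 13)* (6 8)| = 6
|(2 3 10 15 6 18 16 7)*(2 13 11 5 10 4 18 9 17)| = |(2 3 4 18 16 7 13 11 5 10 15 6 9 17)| = 14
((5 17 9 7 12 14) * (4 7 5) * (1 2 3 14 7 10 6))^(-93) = (17)(1 10 14 2 6 4 3)(7 12) = [0, 10, 6, 1, 3, 5, 4, 12, 8, 9, 14, 11, 7, 13, 2, 15, 16, 17]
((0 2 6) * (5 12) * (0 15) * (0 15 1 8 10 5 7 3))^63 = [1, 5, 8, 6, 4, 3, 10, 2, 12, 9, 7, 11, 0, 13, 14, 15] = (15)(0 1 5 3 6 10 7 2 8 12)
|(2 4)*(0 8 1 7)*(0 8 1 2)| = |(0 1 7 8 2 4)| = 6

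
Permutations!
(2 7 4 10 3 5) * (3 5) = (2 7 4 10 5) = [0, 1, 7, 3, 10, 2, 6, 4, 8, 9, 5]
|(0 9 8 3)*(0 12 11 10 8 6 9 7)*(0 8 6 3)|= 6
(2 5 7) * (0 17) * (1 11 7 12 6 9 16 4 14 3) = [17, 11, 5, 1, 14, 12, 9, 2, 8, 16, 10, 7, 6, 13, 3, 15, 4, 0] = (0 17)(1 11 7 2 5 12 6 9 16 4 14 3)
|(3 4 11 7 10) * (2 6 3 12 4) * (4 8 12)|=|(2 6 3)(4 11 7 10)(8 12)|=12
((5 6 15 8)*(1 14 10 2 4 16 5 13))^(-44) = (16) = [0, 1, 2, 3, 4, 5, 6, 7, 8, 9, 10, 11, 12, 13, 14, 15, 16]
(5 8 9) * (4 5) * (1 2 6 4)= (1 2 6 4 5 8 9)= [0, 2, 6, 3, 5, 8, 4, 7, 9, 1]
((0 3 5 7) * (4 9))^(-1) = (0 7 5 3)(4 9) = [7, 1, 2, 0, 9, 3, 6, 5, 8, 4]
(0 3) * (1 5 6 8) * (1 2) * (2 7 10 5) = (0 3)(1 2)(5 6 8 7 10) = [3, 2, 1, 0, 4, 6, 8, 10, 7, 9, 5]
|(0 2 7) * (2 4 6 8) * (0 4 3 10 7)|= |(0 3 10 7 4 6 8 2)|= 8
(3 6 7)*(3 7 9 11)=(3 6 9 11)=[0, 1, 2, 6, 4, 5, 9, 7, 8, 11, 10, 3]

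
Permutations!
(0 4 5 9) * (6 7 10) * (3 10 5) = (0 4 3 10 6 7 5 9) = [4, 1, 2, 10, 3, 9, 7, 5, 8, 0, 6]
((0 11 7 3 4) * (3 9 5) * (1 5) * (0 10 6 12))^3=[9, 4, 2, 6, 12, 10, 11, 5, 8, 3, 0, 1, 7]=(0 9 3 6 11 1 4 12 7 5 10)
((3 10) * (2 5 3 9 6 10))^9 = (10) = [0, 1, 2, 3, 4, 5, 6, 7, 8, 9, 10]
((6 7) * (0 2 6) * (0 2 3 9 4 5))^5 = (9)(2 7 6) = [0, 1, 7, 3, 4, 5, 2, 6, 8, 9]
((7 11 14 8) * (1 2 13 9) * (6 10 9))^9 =[0, 6, 10, 3, 4, 5, 1, 11, 7, 13, 2, 14, 12, 9, 8] =(1 6)(2 10)(7 11 14 8)(9 13)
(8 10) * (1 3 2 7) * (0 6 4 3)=(0 6 4 3 2 7 1)(8 10)=[6, 0, 7, 2, 3, 5, 4, 1, 10, 9, 8]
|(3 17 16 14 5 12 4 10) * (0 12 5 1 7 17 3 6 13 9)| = |(0 12 4 10 6 13 9)(1 7 17 16 14)| = 35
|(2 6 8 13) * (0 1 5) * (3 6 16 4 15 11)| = 9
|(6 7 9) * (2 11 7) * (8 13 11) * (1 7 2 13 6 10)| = 20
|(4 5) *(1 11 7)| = |(1 11 7)(4 5)| = 6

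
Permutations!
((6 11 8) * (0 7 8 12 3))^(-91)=(12)=[0, 1, 2, 3, 4, 5, 6, 7, 8, 9, 10, 11, 12]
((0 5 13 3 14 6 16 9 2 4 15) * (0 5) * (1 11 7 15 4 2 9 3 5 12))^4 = (16)(1 12 15 7 11) = [0, 12, 2, 3, 4, 5, 6, 11, 8, 9, 10, 1, 15, 13, 14, 7, 16]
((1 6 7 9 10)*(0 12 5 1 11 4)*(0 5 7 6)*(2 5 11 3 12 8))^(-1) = (0 1 5 2 8)(3 10 9 7 12)(4 11) = [1, 5, 8, 10, 11, 2, 6, 12, 0, 7, 9, 4, 3]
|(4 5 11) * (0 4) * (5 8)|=|(0 4 8 5 11)|=5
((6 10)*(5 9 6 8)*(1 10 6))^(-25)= (10)= [0, 1, 2, 3, 4, 5, 6, 7, 8, 9, 10]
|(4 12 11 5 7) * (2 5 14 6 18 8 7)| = |(2 5)(4 12 11 14 6 18 8 7)| = 8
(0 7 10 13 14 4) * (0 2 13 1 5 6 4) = (0 7 10 1 5 6 4 2 13 14) = [7, 5, 13, 3, 2, 6, 4, 10, 8, 9, 1, 11, 12, 14, 0]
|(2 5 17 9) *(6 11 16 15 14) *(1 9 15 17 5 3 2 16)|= 8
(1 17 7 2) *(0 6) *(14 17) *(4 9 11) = (0 6)(1 14 17 7 2)(4 9 11) = [6, 14, 1, 3, 9, 5, 0, 2, 8, 11, 10, 4, 12, 13, 17, 15, 16, 7]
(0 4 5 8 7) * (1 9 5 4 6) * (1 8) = (0 6 8 7)(1 9 5) = [6, 9, 2, 3, 4, 1, 8, 0, 7, 5]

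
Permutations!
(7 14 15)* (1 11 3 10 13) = [0, 11, 2, 10, 4, 5, 6, 14, 8, 9, 13, 3, 12, 1, 15, 7] = (1 11 3 10 13)(7 14 15)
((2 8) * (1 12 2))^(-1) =(1 8 2 12) =[0, 8, 12, 3, 4, 5, 6, 7, 2, 9, 10, 11, 1]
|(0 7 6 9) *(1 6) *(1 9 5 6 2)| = 6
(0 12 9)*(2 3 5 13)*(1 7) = [12, 7, 3, 5, 4, 13, 6, 1, 8, 0, 10, 11, 9, 2] = (0 12 9)(1 7)(2 3 5 13)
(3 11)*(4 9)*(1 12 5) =(1 12 5)(3 11)(4 9) =[0, 12, 2, 11, 9, 1, 6, 7, 8, 4, 10, 3, 5]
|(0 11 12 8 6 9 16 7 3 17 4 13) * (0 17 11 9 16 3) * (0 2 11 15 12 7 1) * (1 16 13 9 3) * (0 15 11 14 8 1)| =12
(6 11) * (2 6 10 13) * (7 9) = [0, 1, 6, 3, 4, 5, 11, 9, 8, 7, 13, 10, 12, 2] = (2 6 11 10 13)(7 9)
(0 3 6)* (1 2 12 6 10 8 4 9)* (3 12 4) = (0 12 6)(1 2 4 9)(3 10 8) = [12, 2, 4, 10, 9, 5, 0, 7, 3, 1, 8, 11, 6]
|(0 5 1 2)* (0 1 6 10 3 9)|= |(0 5 6 10 3 9)(1 2)|= 6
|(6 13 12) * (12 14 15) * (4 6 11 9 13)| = 6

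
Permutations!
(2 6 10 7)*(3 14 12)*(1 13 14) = (1 13 14 12 3)(2 6 10 7) = [0, 13, 6, 1, 4, 5, 10, 2, 8, 9, 7, 11, 3, 14, 12]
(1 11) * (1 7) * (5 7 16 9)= (1 11 16 9 5 7)= [0, 11, 2, 3, 4, 7, 6, 1, 8, 5, 10, 16, 12, 13, 14, 15, 9]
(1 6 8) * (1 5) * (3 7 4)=(1 6 8 5)(3 7 4)=[0, 6, 2, 7, 3, 1, 8, 4, 5]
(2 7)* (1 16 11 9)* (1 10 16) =(2 7)(9 10 16 11) =[0, 1, 7, 3, 4, 5, 6, 2, 8, 10, 16, 9, 12, 13, 14, 15, 11]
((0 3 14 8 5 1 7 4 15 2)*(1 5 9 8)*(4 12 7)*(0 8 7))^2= (0 14 4 2 9 12 3 1 15 8 7)= [14, 15, 9, 1, 2, 5, 6, 0, 7, 12, 10, 11, 3, 13, 4, 8]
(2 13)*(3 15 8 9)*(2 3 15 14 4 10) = [0, 1, 13, 14, 10, 5, 6, 7, 9, 15, 2, 11, 12, 3, 4, 8] = (2 13 3 14 4 10)(8 9 15)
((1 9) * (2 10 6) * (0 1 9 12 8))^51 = (0 8 12 1) = [8, 0, 2, 3, 4, 5, 6, 7, 12, 9, 10, 11, 1]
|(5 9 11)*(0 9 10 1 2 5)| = 12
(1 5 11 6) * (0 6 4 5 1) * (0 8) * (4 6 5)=(0 5 11 6 8)=[5, 1, 2, 3, 4, 11, 8, 7, 0, 9, 10, 6]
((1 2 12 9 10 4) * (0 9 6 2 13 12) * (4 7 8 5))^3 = (0 7 4 12)(1 6 9 8)(2 10 5 13) = [7, 6, 10, 3, 12, 13, 9, 4, 1, 8, 5, 11, 0, 2]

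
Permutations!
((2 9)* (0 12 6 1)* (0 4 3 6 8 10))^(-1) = (0 10 8 12)(1 6 3 4)(2 9) = [10, 6, 9, 4, 1, 5, 3, 7, 12, 2, 8, 11, 0]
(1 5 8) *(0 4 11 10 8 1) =(0 4 11 10 8)(1 5) =[4, 5, 2, 3, 11, 1, 6, 7, 0, 9, 8, 10]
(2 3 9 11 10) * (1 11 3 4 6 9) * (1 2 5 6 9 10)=(1 11)(2 4 9 3)(5 6 10)=[0, 11, 4, 2, 9, 6, 10, 7, 8, 3, 5, 1]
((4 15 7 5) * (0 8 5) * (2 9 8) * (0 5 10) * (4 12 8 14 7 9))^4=(0 9 12 2 14 8 4 7 10 15 5)=[9, 1, 14, 3, 7, 0, 6, 10, 4, 12, 15, 11, 2, 13, 8, 5]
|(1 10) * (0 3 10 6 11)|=6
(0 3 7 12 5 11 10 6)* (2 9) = [3, 1, 9, 7, 4, 11, 0, 12, 8, 2, 6, 10, 5] = (0 3 7 12 5 11 10 6)(2 9)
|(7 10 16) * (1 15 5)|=3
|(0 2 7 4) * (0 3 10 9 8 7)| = |(0 2)(3 10 9 8 7 4)| = 6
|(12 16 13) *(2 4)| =|(2 4)(12 16 13)| =6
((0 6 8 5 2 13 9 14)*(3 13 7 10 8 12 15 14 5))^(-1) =(0 14 15 12 6)(2 5 9 13 3 8 10 7) =[14, 1, 5, 8, 4, 9, 0, 2, 10, 13, 7, 11, 6, 3, 15, 12]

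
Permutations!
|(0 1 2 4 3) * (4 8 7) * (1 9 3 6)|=6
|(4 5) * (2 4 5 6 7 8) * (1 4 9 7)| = 12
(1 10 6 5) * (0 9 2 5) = [9, 10, 5, 3, 4, 1, 0, 7, 8, 2, 6] = (0 9 2 5 1 10 6)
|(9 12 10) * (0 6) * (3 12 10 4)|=6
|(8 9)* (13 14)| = 2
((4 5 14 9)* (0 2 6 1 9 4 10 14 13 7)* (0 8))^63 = [1, 14, 9, 3, 7, 8, 10, 2, 6, 4, 5, 11, 12, 0, 13] = (0 1 14 13)(2 9 4 7)(5 8 6 10)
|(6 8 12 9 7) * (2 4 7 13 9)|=|(2 4 7 6 8 12)(9 13)|=6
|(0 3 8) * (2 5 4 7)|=12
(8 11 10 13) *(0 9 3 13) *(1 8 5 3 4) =(0 9 4 1 8 11 10)(3 13 5) =[9, 8, 2, 13, 1, 3, 6, 7, 11, 4, 0, 10, 12, 5]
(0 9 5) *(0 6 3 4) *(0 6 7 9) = (3 4 6)(5 7 9) = [0, 1, 2, 4, 6, 7, 3, 9, 8, 5]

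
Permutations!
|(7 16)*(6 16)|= 3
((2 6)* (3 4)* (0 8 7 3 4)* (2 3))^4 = (0 6 7)(2 8 3) = [6, 1, 8, 2, 4, 5, 7, 0, 3]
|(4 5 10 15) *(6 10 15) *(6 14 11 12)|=15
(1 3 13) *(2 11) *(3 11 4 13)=[0, 11, 4, 3, 13, 5, 6, 7, 8, 9, 10, 2, 12, 1]=(1 11 2 4 13)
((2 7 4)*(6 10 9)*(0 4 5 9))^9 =(0 4 2 7 5 9 6 10) =[4, 1, 7, 3, 2, 9, 10, 5, 8, 6, 0]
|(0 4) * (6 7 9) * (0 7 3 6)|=|(0 4 7 9)(3 6)|=4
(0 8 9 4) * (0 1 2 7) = (0 8 9 4 1 2 7) = [8, 2, 7, 3, 1, 5, 6, 0, 9, 4]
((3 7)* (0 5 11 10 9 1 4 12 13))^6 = (0 4 10)(1 11 13)(5 12 9) = [4, 11, 2, 3, 10, 12, 6, 7, 8, 5, 0, 13, 9, 1]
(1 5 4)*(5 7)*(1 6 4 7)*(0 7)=[7, 1, 2, 3, 6, 0, 4, 5]=(0 7 5)(4 6)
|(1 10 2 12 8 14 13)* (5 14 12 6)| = 14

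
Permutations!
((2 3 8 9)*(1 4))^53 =(1 4)(2 3 8 9) =[0, 4, 3, 8, 1, 5, 6, 7, 9, 2]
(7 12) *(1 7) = (1 7 12) = [0, 7, 2, 3, 4, 5, 6, 12, 8, 9, 10, 11, 1]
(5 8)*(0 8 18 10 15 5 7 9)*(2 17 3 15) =(0 8 7 9)(2 17 3 15 5 18 10) =[8, 1, 17, 15, 4, 18, 6, 9, 7, 0, 2, 11, 12, 13, 14, 5, 16, 3, 10]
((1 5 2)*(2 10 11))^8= (1 11 5 2 10)= [0, 11, 10, 3, 4, 2, 6, 7, 8, 9, 1, 5]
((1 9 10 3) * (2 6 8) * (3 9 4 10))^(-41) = (1 3 9 10 4)(2 6 8) = [0, 3, 6, 9, 1, 5, 8, 7, 2, 10, 4]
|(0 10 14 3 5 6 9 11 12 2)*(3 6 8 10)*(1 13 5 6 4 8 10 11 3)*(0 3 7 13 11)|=|(0 1 11 12 2 3 6 9 7 13 5 10 14 4 8)|=15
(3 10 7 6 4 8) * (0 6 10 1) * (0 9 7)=(0 6 4 8 3 1 9 7 10)=[6, 9, 2, 1, 8, 5, 4, 10, 3, 7, 0]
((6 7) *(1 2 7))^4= [0, 1, 2, 3, 4, 5, 6, 7]= (7)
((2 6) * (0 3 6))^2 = (0 6)(2 3) = [6, 1, 3, 2, 4, 5, 0]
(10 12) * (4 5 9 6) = (4 5 9 6)(10 12) = [0, 1, 2, 3, 5, 9, 4, 7, 8, 6, 12, 11, 10]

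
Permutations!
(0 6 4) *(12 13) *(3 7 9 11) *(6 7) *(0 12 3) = [7, 1, 2, 6, 12, 5, 4, 9, 8, 11, 10, 0, 13, 3] = (0 7 9 11)(3 6 4 12 13)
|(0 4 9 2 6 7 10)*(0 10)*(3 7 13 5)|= 9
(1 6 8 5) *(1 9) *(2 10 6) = (1 2 10 6 8 5 9) = [0, 2, 10, 3, 4, 9, 8, 7, 5, 1, 6]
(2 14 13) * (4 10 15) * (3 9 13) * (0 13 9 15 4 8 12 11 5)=[13, 1, 14, 15, 10, 0, 6, 7, 12, 9, 4, 5, 11, 2, 3, 8]=(0 13 2 14 3 15 8 12 11 5)(4 10)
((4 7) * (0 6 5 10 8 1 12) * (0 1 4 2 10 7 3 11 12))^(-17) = (0 4 5 11 2 1 8 6 3 7 12 10) = [4, 8, 1, 7, 5, 11, 3, 12, 6, 9, 0, 2, 10]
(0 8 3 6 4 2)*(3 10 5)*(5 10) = (10)(0 8 5 3 6 4 2) = [8, 1, 0, 6, 2, 3, 4, 7, 5, 9, 10]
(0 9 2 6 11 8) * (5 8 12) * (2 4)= (0 9 4 2 6 11 12 5 8)= [9, 1, 6, 3, 2, 8, 11, 7, 0, 4, 10, 12, 5]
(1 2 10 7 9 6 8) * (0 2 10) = [2, 10, 0, 3, 4, 5, 8, 9, 1, 6, 7] = (0 2)(1 10 7 9 6 8)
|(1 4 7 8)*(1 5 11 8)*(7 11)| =|(1 4 11 8 5 7)| =6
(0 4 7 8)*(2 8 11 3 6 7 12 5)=(0 4 12 5 2 8)(3 6 7 11)=[4, 1, 8, 6, 12, 2, 7, 11, 0, 9, 10, 3, 5]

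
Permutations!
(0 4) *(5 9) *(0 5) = [4, 1, 2, 3, 5, 9, 6, 7, 8, 0] = (0 4 5 9)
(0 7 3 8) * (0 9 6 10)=(0 7 3 8 9 6 10)=[7, 1, 2, 8, 4, 5, 10, 3, 9, 6, 0]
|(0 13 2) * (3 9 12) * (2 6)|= 12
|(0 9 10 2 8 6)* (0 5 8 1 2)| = 6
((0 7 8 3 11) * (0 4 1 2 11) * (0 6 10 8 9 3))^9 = [9, 2, 11, 10, 1, 5, 8, 3, 7, 6, 0, 4] = (0 9 6 8 7 3 10)(1 2 11 4)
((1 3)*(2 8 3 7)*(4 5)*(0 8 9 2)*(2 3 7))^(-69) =(1 3 9 2)(4 5) =[0, 3, 1, 9, 5, 4, 6, 7, 8, 2]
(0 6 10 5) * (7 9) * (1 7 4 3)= [6, 7, 2, 1, 3, 0, 10, 9, 8, 4, 5]= (0 6 10 5)(1 7 9 4 3)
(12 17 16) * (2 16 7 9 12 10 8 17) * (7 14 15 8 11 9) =(2 16 10 11 9 12)(8 17 14 15) =[0, 1, 16, 3, 4, 5, 6, 7, 17, 12, 11, 9, 2, 13, 15, 8, 10, 14]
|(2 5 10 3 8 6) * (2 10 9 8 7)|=8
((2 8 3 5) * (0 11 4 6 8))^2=[4, 1, 11, 2, 8, 0, 3, 7, 5, 9, 10, 6]=(0 4 8 5)(2 11 6 3)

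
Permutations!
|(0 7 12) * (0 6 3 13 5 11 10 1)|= |(0 7 12 6 3 13 5 11 10 1)|= 10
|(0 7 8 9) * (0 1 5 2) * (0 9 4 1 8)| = |(0 7)(1 5 2 9 8 4)| = 6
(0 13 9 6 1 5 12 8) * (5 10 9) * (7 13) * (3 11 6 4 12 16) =(0 7 13 5 16 3 11 6 1 10 9 4 12 8) =[7, 10, 2, 11, 12, 16, 1, 13, 0, 4, 9, 6, 8, 5, 14, 15, 3]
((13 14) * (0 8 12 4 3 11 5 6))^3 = (0 4 5 8 3 6 12 11)(13 14) = [4, 1, 2, 6, 5, 8, 12, 7, 3, 9, 10, 0, 11, 14, 13]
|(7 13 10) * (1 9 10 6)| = 6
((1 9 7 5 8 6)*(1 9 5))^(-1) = (1 7 9 6 8 5) = [0, 7, 2, 3, 4, 1, 8, 9, 5, 6]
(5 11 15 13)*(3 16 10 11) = [0, 1, 2, 16, 4, 3, 6, 7, 8, 9, 11, 15, 12, 5, 14, 13, 10] = (3 16 10 11 15 13 5)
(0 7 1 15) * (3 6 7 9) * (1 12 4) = [9, 15, 2, 6, 1, 5, 7, 12, 8, 3, 10, 11, 4, 13, 14, 0] = (0 9 3 6 7 12 4 1 15)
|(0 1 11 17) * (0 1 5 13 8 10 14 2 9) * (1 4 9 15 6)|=14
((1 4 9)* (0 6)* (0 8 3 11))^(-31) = [11, 9, 2, 8, 1, 5, 0, 7, 6, 4, 10, 3] = (0 11 3 8 6)(1 9 4)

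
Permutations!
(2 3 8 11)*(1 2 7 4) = (1 2 3 8 11 7 4) = [0, 2, 3, 8, 1, 5, 6, 4, 11, 9, 10, 7]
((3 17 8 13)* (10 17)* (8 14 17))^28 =(17) =[0, 1, 2, 3, 4, 5, 6, 7, 8, 9, 10, 11, 12, 13, 14, 15, 16, 17]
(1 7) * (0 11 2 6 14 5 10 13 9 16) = (0 11 2 6 14 5 10 13 9 16)(1 7) = [11, 7, 6, 3, 4, 10, 14, 1, 8, 16, 13, 2, 12, 9, 5, 15, 0]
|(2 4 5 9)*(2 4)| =3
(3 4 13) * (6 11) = (3 4 13)(6 11) = [0, 1, 2, 4, 13, 5, 11, 7, 8, 9, 10, 6, 12, 3]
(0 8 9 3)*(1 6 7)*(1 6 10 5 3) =[8, 10, 2, 0, 4, 3, 7, 6, 9, 1, 5] =(0 8 9 1 10 5 3)(6 7)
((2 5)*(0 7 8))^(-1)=(0 8 7)(2 5)=[8, 1, 5, 3, 4, 2, 6, 0, 7]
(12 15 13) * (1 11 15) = (1 11 15 13 12) = [0, 11, 2, 3, 4, 5, 6, 7, 8, 9, 10, 15, 1, 12, 14, 13]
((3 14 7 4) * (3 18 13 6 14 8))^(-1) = (3 8)(4 7 14 6 13 18) = [0, 1, 2, 8, 7, 5, 13, 14, 3, 9, 10, 11, 12, 18, 6, 15, 16, 17, 4]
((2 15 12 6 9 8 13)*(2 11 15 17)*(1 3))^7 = [0, 3, 17, 1, 4, 5, 6, 7, 8, 9, 10, 11, 12, 13, 14, 15, 16, 2] = (1 3)(2 17)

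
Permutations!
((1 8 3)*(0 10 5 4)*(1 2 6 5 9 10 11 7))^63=(0 1 2 4 7 3 5 11 8 6)(9 10)=[1, 2, 4, 5, 7, 11, 0, 3, 6, 10, 9, 8]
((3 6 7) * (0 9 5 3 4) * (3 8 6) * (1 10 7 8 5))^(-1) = [4, 9, 2, 3, 7, 5, 8, 10, 6, 0, 1] = (0 4 7 10 1 9)(6 8)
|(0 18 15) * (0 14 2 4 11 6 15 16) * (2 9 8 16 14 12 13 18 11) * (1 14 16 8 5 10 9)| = |(0 11 6 15 12 13 18 16)(1 14)(2 4)(5 10 9)| = 24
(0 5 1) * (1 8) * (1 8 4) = (8)(0 5 4 1) = [5, 0, 2, 3, 1, 4, 6, 7, 8]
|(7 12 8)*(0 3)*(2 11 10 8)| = |(0 3)(2 11 10 8 7 12)| = 6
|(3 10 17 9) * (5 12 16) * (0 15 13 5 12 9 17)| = |(17)(0 15 13 5 9 3 10)(12 16)| = 14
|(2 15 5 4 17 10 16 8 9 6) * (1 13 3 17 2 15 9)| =42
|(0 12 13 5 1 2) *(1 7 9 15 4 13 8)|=30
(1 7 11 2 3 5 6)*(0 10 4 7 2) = (0 10 4 7 11)(1 2 3 5 6) = [10, 2, 3, 5, 7, 6, 1, 11, 8, 9, 4, 0]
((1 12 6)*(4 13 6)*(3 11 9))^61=(1 12 4 13 6)(3 11 9)=[0, 12, 2, 11, 13, 5, 1, 7, 8, 3, 10, 9, 4, 6]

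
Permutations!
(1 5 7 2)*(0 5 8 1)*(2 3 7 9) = [5, 8, 0, 7, 4, 9, 6, 3, 1, 2] = (0 5 9 2)(1 8)(3 7)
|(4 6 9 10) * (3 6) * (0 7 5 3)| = 8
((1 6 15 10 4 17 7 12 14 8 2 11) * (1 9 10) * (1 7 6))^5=[0, 1, 17, 3, 12, 5, 8, 11, 4, 15, 7, 6, 9, 13, 10, 2, 16, 14]=(2 17 14 10 7 11 6 8 4 12 9 15)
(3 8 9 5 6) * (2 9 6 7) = (2 9 5 7)(3 8 6) = [0, 1, 9, 8, 4, 7, 3, 2, 6, 5]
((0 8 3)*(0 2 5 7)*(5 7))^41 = (0 8 3 2 7) = [8, 1, 7, 2, 4, 5, 6, 0, 3]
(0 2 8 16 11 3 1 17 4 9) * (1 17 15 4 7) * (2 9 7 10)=(0 9)(1 15 4 7)(2 8 16 11 3 17 10)=[9, 15, 8, 17, 7, 5, 6, 1, 16, 0, 2, 3, 12, 13, 14, 4, 11, 10]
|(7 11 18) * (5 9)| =|(5 9)(7 11 18)| =6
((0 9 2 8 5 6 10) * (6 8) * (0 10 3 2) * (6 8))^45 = (10)(0 9) = [9, 1, 2, 3, 4, 5, 6, 7, 8, 0, 10]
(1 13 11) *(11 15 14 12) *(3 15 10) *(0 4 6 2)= (0 4 6 2)(1 13 10 3 15 14 12 11)= [4, 13, 0, 15, 6, 5, 2, 7, 8, 9, 3, 1, 11, 10, 12, 14]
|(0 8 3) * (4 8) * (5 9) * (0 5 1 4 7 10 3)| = |(0 7 10 3 5 9 1 4 8)| = 9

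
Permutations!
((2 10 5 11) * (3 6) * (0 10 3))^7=[0, 1, 2, 3, 4, 5, 6, 7, 8, 9, 10, 11]=(11)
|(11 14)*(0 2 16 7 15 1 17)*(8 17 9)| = 18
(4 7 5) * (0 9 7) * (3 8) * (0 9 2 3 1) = (0 2 3 8 1)(4 9 7 5) = [2, 0, 3, 8, 9, 4, 6, 5, 1, 7]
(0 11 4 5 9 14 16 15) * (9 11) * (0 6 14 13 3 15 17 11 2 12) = (0 9 13 3 15 6 14 16 17 11 4 5 2 12) = [9, 1, 12, 15, 5, 2, 14, 7, 8, 13, 10, 4, 0, 3, 16, 6, 17, 11]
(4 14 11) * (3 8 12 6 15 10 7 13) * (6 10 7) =(3 8 12 10 6 15 7 13)(4 14 11) =[0, 1, 2, 8, 14, 5, 15, 13, 12, 9, 6, 4, 10, 3, 11, 7]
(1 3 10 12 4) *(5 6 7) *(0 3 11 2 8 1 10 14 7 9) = [3, 11, 8, 14, 10, 6, 9, 5, 1, 0, 12, 2, 4, 13, 7] = (0 3 14 7 5 6 9)(1 11 2 8)(4 10 12)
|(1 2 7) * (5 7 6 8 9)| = 7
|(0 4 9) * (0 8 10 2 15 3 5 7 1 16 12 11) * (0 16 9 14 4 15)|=30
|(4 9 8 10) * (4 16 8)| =6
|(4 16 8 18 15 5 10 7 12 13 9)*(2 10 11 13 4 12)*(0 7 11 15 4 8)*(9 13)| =|(0 7 2 10 11 9 12 8 18 4 16)(5 15)| =22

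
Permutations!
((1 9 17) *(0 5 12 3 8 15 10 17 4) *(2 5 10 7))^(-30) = (17)(2 15 3 5 7 8 12) = [0, 1, 15, 5, 4, 7, 6, 8, 12, 9, 10, 11, 2, 13, 14, 3, 16, 17]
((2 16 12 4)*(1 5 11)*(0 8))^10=(1 5 11)(2 12)(4 16)=[0, 5, 12, 3, 16, 11, 6, 7, 8, 9, 10, 1, 2, 13, 14, 15, 4]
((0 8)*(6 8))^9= (8)= [0, 1, 2, 3, 4, 5, 6, 7, 8]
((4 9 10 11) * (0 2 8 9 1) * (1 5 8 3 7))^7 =[3, 2, 7, 1, 5, 8, 6, 0, 9, 10, 11, 4] =(0 3 1 2 7)(4 5 8 9 10 11)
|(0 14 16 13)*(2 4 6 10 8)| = 20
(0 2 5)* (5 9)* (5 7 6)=(0 2 9 7 6 5)=[2, 1, 9, 3, 4, 0, 5, 6, 8, 7]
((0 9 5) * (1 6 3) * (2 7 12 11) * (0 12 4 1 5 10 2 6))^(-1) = (0 1 4 7 2 10 9)(3 6 11 12 5) = [1, 4, 10, 6, 7, 3, 11, 2, 8, 0, 9, 12, 5]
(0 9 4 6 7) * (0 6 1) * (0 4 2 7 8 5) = (0 9 2 7 6 8 5)(1 4) = [9, 4, 7, 3, 1, 0, 8, 6, 5, 2]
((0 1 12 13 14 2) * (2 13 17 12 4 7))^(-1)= [2, 0, 7, 3, 1, 5, 6, 4, 8, 9, 10, 11, 17, 14, 13, 15, 16, 12]= (0 2 7 4 1)(12 17)(13 14)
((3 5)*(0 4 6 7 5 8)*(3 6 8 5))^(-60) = (8) = [0, 1, 2, 3, 4, 5, 6, 7, 8]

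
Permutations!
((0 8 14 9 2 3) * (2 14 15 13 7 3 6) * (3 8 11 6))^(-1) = (0 3 2 6 11)(7 13 15 8)(9 14) = [3, 1, 6, 2, 4, 5, 11, 13, 7, 14, 10, 0, 12, 15, 9, 8]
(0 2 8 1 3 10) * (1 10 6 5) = (0 2 8 10)(1 3 6 5) = [2, 3, 8, 6, 4, 1, 5, 7, 10, 9, 0]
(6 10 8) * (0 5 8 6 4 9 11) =(0 5 8 4 9 11)(6 10) =[5, 1, 2, 3, 9, 8, 10, 7, 4, 11, 6, 0]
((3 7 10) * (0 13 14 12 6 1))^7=[13, 0, 2, 7, 4, 5, 1, 10, 8, 9, 3, 11, 6, 14, 12]=(0 13 14 12 6 1)(3 7 10)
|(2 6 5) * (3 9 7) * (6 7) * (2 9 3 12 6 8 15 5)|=|(2 7 12 6)(5 9 8 15)|=4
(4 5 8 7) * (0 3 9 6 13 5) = (0 3 9 6 13 5 8 7 4) = [3, 1, 2, 9, 0, 8, 13, 4, 7, 6, 10, 11, 12, 5]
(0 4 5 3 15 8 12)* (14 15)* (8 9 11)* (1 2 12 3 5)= [4, 2, 12, 14, 1, 5, 6, 7, 3, 11, 10, 8, 0, 13, 15, 9]= (0 4 1 2 12)(3 14 15 9 11 8)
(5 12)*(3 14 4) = (3 14 4)(5 12) = [0, 1, 2, 14, 3, 12, 6, 7, 8, 9, 10, 11, 5, 13, 4]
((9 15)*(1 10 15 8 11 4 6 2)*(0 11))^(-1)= (0 8 9 15 10 1 2 6 4 11)= [8, 2, 6, 3, 11, 5, 4, 7, 9, 15, 1, 0, 12, 13, 14, 10]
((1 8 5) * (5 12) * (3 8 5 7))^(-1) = [0, 5, 2, 7, 4, 1, 6, 12, 3, 9, 10, 11, 8] = (1 5)(3 7 12 8)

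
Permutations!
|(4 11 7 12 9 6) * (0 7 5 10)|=9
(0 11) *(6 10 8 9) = (0 11)(6 10 8 9) = [11, 1, 2, 3, 4, 5, 10, 7, 9, 6, 8, 0]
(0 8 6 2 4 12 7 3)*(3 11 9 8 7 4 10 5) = [7, 1, 10, 0, 12, 3, 2, 11, 6, 8, 5, 9, 4] = (0 7 11 9 8 6 2 10 5 3)(4 12)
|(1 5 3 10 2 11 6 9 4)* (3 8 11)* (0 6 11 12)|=24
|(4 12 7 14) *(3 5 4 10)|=|(3 5 4 12 7 14 10)|=7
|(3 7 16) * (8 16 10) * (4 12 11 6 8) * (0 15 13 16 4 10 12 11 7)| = 20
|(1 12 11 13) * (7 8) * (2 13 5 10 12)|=|(1 2 13)(5 10 12 11)(7 8)|=12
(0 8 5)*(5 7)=(0 8 7 5)=[8, 1, 2, 3, 4, 0, 6, 5, 7]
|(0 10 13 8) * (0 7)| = 5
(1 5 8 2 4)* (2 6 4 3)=(1 5 8 6 4)(2 3)=[0, 5, 3, 2, 1, 8, 4, 7, 6]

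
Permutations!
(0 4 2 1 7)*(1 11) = (0 4 2 11 1 7) = [4, 7, 11, 3, 2, 5, 6, 0, 8, 9, 10, 1]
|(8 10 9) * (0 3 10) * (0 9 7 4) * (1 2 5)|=30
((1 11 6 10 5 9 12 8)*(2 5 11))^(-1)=(1 8 12 9 5 2)(6 11 10)=[0, 8, 1, 3, 4, 2, 11, 7, 12, 5, 6, 10, 9]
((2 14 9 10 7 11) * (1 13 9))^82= (1 9 7 2)(10 11 14 13)= [0, 9, 1, 3, 4, 5, 6, 2, 8, 7, 11, 14, 12, 10, 13]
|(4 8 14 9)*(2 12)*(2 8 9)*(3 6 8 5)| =|(2 12 5 3 6 8 14)(4 9)| =14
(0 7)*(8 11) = [7, 1, 2, 3, 4, 5, 6, 0, 11, 9, 10, 8] = (0 7)(8 11)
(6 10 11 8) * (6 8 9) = (6 10 11 9) = [0, 1, 2, 3, 4, 5, 10, 7, 8, 6, 11, 9]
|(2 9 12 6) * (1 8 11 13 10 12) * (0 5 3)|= |(0 5 3)(1 8 11 13 10 12 6 2 9)|= 9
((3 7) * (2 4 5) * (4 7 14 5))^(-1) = (2 5 14 3 7) = [0, 1, 5, 7, 4, 14, 6, 2, 8, 9, 10, 11, 12, 13, 3]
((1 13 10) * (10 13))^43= [0, 10, 2, 3, 4, 5, 6, 7, 8, 9, 1, 11, 12, 13]= (13)(1 10)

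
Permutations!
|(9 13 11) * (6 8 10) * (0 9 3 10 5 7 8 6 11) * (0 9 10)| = |(0 10 11 3)(5 7 8)(9 13)| = 12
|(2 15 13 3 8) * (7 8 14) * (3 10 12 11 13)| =|(2 15 3 14 7 8)(10 12 11 13)| =12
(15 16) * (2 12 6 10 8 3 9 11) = (2 12 6 10 8 3 9 11)(15 16) = [0, 1, 12, 9, 4, 5, 10, 7, 3, 11, 8, 2, 6, 13, 14, 16, 15]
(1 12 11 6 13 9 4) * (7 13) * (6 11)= (1 12 6 7 13 9 4)= [0, 12, 2, 3, 1, 5, 7, 13, 8, 4, 10, 11, 6, 9]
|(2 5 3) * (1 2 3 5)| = 2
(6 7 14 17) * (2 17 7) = (2 17 6)(7 14) = [0, 1, 17, 3, 4, 5, 2, 14, 8, 9, 10, 11, 12, 13, 7, 15, 16, 6]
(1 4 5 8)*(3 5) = (1 4 3 5 8) = [0, 4, 2, 5, 3, 8, 6, 7, 1]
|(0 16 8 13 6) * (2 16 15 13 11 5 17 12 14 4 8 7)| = |(0 15 13 6)(2 16 7)(4 8 11 5 17 12 14)| = 84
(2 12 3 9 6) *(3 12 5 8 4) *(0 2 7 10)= (12)(0 2 5 8 4 3 9 6 7 10)= [2, 1, 5, 9, 3, 8, 7, 10, 4, 6, 0, 11, 12]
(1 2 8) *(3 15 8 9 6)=(1 2 9 6 3 15 8)=[0, 2, 9, 15, 4, 5, 3, 7, 1, 6, 10, 11, 12, 13, 14, 8]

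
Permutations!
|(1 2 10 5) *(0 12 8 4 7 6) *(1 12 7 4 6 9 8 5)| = |(0 7 9 8 6)(1 2 10)(5 12)| = 30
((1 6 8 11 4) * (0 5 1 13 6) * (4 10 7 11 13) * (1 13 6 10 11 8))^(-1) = [1, 6, 2, 3, 4, 0, 8, 10, 7, 9, 13, 11, 12, 5] = (0 1 6 8 7 10 13 5)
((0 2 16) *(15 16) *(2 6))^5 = (16) = [0, 1, 2, 3, 4, 5, 6, 7, 8, 9, 10, 11, 12, 13, 14, 15, 16]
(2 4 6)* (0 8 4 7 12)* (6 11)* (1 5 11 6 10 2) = [8, 5, 7, 3, 6, 11, 1, 12, 4, 9, 2, 10, 0] = (0 8 4 6 1 5 11 10 2 7 12)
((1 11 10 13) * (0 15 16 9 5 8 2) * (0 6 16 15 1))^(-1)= (0 13 10 11 1)(2 8 5 9 16 6)= [13, 0, 8, 3, 4, 9, 2, 7, 5, 16, 11, 1, 12, 10, 14, 15, 6]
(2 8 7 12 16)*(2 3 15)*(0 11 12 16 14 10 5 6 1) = (0 11 12 14 10 5 6 1)(2 8 7 16 3 15) = [11, 0, 8, 15, 4, 6, 1, 16, 7, 9, 5, 12, 14, 13, 10, 2, 3]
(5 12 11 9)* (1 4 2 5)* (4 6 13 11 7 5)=(1 6 13 11 9)(2 4)(5 12 7)=[0, 6, 4, 3, 2, 12, 13, 5, 8, 1, 10, 9, 7, 11]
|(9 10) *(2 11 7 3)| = |(2 11 7 3)(9 10)| = 4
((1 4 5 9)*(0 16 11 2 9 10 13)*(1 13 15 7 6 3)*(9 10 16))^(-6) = (1 2 3 11 6 16 7 5 15 4 10) = [0, 2, 3, 11, 10, 15, 16, 5, 8, 9, 1, 6, 12, 13, 14, 4, 7]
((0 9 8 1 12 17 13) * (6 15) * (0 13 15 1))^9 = (1 6 15 17 12) = [0, 6, 2, 3, 4, 5, 15, 7, 8, 9, 10, 11, 1, 13, 14, 17, 16, 12]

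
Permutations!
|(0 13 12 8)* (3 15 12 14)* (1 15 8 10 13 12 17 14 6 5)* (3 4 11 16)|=15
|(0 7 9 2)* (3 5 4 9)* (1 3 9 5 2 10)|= |(0 7 9 10 1 3 2)(4 5)|= 14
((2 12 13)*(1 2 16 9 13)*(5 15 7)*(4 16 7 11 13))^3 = [0, 1, 2, 3, 4, 13, 6, 11, 8, 9, 10, 5, 12, 15, 14, 7, 16] = (16)(5 13 15 7 11)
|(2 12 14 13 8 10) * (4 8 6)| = 8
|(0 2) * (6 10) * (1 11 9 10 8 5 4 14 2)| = |(0 1 11 9 10 6 8 5 4 14 2)| = 11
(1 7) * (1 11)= [0, 7, 2, 3, 4, 5, 6, 11, 8, 9, 10, 1]= (1 7 11)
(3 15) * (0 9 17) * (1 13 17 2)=[9, 13, 1, 15, 4, 5, 6, 7, 8, 2, 10, 11, 12, 17, 14, 3, 16, 0]=(0 9 2 1 13 17)(3 15)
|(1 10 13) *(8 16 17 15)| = 12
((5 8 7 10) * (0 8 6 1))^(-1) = (0 1 6 5 10 7 8) = [1, 6, 2, 3, 4, 10, 5, 8, 0, 9, 7]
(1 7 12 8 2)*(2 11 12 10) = (1 7 10 2)(8 11 12) = [0, 7, 1, 3, 4, 5, 6, 10, 11, 9, 2, 12, 8]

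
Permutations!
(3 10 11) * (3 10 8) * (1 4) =(1 4)(3 8)(10 11) =[0, 4, 2, 8, 1, 5, 6, 7, 3, 9, 11, 10]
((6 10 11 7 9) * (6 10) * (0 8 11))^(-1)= (0 10 9 7 11 8)= [10, 1, 2, 3, 4, 5, 6, 11, 0, 7, 9, 8]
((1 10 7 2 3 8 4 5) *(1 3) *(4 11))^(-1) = (1 2 7 10)(3 5 4 11 8) = [0, 2, 7, 5, 11, 4, 6, 10, 3, 9, 1, 8]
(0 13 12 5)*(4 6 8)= (0 13 12 5)(4 6 8)= [13, 1, 2, 3, 6, 0, 8, 7, 4, 9, 10, 11, 5, 12]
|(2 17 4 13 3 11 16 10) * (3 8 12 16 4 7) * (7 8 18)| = 6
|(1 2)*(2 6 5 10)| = 5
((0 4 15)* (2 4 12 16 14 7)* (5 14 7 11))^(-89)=(0 16 2 15 12 7 4)(5 14 11)=[16, 1, 15, 3, 0, 14, 6, 4, 8, 9, 10, 5, 7, 13, 11, 12, 2]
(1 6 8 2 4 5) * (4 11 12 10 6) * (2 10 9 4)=(1 2 11 12 9 4 5)(6 8 10)=[0, 2, 11, 3, 5, 1, 8, 7, 10, 4, 6, 12, 9]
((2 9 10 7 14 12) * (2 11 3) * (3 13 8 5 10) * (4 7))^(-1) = [0, 1, 3, 9, 10, 8, 6, 4, 13, 2, 5, 12, 14, 11, 7] = (2 3 9)(4 10 5 8 13 11 12 14 7)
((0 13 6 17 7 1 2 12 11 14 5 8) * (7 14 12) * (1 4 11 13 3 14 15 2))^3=(0 5 3 8 14)(2 11 6)(4 13 15)(7 12 17)=[5, 1, 11, 8, 13, 3, 2, 12, 14, 9, 10, 6, 17, 15, 0, 4, 16, 7]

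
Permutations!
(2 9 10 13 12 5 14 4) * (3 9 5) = (2 5 14 4)(3 9 10 13 12) = [0, 1, 5, 9, 2, 14, 6, 7, 8, 10, 13, 11, 3, 12, 4]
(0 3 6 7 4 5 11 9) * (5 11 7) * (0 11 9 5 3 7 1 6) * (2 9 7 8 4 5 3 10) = (0 8 4 7 5 1 6 10 2 9 11 3) = [8, 6, 9, 0, 7, 1, 10, 5, 4, 11, 2, 3]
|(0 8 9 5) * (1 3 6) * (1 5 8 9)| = |(0 9 8 1 3 6 5)| = 7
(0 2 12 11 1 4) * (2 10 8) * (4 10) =(0 4)(1 10 8 2 12 11) =[4, 10, 12, 3, 0, 5, 6, 7, 2, 9, 8, 1, 11]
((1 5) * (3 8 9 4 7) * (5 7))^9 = [0, 3, 2, 9, 1, 7, 6, 8, 4, 5] = (1 3 9 5 7 8 4)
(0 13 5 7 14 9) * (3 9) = (0 13 5 7 14 3 9) = [13, 1, 2, 9, 4, 7, 6, 14, 8, 0, 10, 11, 12, 5, 3]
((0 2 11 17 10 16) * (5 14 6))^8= (0 11 10)(2 17 16)(5 6 14)= [11, 1, 17, 3, 4, 6, 14, 7, 8, 9, 0, 10, 12, 13, 5, 15, 2, 16]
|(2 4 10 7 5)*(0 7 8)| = 7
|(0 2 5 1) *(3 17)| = 4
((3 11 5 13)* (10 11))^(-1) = (3 13 5 11 10) = [0, 1, 2, 13, 4, 11, 6, 7, 8, 9, 3, 10, 12, 5]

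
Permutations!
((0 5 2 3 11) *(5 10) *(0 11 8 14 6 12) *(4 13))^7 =(0 6 8 2 10 12 14 3 5)(4 13) =[6, 1, 10, 5, 13, 0, 8, 7, 2, 9, 12, 11, 14, 4, 3]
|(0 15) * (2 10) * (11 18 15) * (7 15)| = 10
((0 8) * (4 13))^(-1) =[8, 1, 2, 3, 13, 5, 6, 7, 0, 9, 10, 11, 12, 4] =(0 8)(4 13)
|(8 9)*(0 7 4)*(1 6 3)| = |(0 7 4)(1 6 3)(8 9)| = 6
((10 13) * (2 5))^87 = (2 5)(10 13) = [0, 1, 5, 3, 4, 2, 6, 7, 8, 9, 13, 11, 12, 10]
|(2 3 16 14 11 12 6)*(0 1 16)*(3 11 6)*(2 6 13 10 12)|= 8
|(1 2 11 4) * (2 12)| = |(1 12 2 11 4)| = 5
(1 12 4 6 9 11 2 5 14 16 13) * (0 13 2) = (0 13 1 12 4 6 9 11)(2 5 14 16) = [13, 12, 5, 3, 6, 14, 9, 7, 8, 11, 10, 0, 4, 1, 16, 15, 2]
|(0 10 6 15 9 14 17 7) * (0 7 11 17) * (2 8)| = 6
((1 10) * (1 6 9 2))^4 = [0, 2, 9, 3, 4, 5, 10, 7, 8, 6, 1] = (1 2 9 6 10)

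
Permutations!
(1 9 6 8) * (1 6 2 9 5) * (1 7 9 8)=[0, 5, 8, 3, 4, 7, 1, 9, 6, 2]=(1 5 7 9 2 8 6)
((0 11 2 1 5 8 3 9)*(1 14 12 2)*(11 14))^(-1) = [9, 11, 12, 8, 4, 1, 6, 7, 5, 3, 10, 2, 14, 13, 0] = (0 9 3 8 5 1 11 2 12 14)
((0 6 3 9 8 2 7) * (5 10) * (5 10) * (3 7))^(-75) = (10)(2 3 9 8) = [0, 1, 3, 9, 4, 5, 6, 7, 2, 8, 10]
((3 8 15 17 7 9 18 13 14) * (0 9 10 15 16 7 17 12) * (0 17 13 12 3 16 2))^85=(0 9 18 12 17 13 14 16 7 10 15 3 8 2)=[9, 1, 0, 8, 4, 5, 6, 10, 2, 18, 15, 11, 17, 14, 16, 3, 7, 13, 12]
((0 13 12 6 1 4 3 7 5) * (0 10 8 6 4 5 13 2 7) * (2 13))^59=(0 3 4 12 13)(1 6 8 10 5)(2 7)=[3, 6, 7, 4, 12, 1, 8, 2, 10, 9, 5, 11, 13, 0]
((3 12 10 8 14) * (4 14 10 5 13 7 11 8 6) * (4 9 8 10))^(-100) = (3 9 7)(4 10 5)(6 13 14)(8 11 12) = [0, 1, 2, 9, 10, 4, 13, 3, 11, 7, 5, 12, 8, 14, 6]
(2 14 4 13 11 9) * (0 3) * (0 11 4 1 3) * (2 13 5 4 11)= [0, 3, 14, 2, 5, 4, 6, 7, 8, 13, 10, 9, 12, 11, 1]= (1 3 2 14)(4 5)(9 13 11)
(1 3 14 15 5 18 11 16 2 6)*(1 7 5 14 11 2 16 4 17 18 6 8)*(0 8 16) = [8, 3, 16, 11, 17, 6, 7, 5, 1, 9, 10, 4, 12, 13, 15, 14, 0, 18, 2] = (0 8 1 3 11 4 17 18 2 16)(5 6 7)(14 15)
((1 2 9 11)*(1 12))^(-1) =[0, 12, 1, 3, 4, 5, 6, 7, 8, 2, 10, 9, 11] =(1 12 11 9 2)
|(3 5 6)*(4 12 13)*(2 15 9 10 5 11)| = |(2 15 9 10 5 6 3 11)(4 12 13)| = 24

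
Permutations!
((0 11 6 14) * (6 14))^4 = (0 11 14) = [11, 1, 2, 3, 4, 5, 6, 7, 8, 9, 10, 14, 12, 13, 0]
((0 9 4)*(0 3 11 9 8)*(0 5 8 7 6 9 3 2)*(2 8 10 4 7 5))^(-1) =(0 2 8 4 10 5)(3 11)(6 7 9) =[2, 1, 8, 11, 10, 0, 7, 9, 4, 6, 5, 3]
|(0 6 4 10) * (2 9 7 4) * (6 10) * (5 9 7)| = |(0 10)(2 7 4 6)(5 9)| = 4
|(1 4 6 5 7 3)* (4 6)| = 5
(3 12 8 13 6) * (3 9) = (3 12 8 13 6 9) = [0, 1, 2, 12, 4, 5, 9, 7, 13, 3, 10, 11, 8, 6]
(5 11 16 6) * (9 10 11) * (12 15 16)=(5 9 10 11 12 15 16 6)=[0, 1, 2, 3, 4, 9, 5, 7, 8, 10, 11, 12, 15, 13, 14, 16, 6]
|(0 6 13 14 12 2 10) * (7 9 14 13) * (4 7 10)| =|(0 6 10)(2 4 7 9 14 12)| =6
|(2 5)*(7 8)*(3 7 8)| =|(8)(2 5)(3 7)| =2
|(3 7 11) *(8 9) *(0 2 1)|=|(0 2 1)(3 7 11)(8 9)|=6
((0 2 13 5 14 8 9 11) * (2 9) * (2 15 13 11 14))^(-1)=[11, 1, 5, 3, 4, 13, 6, 7, 14, 0, 10, 2, 12, 15, 9, 8]=(0 11 2 5 13 15 8 14 9)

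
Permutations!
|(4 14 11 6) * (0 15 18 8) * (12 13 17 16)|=4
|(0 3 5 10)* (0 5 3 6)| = 2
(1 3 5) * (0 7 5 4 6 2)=[7, 3, 0, 4, 6, 1, 2, 5]=(0 7 5 1 3 4 6 2)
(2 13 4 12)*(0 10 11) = (0 10 11)(2 13 4 12) = [10, 1, 13, 3, 12, 5, 6, 7, 8, 9, 11, 0, 2, 4]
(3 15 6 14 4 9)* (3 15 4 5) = (3 4 9 15 6 14 5) = [0, 1, 2, 4, 9, 3, 14, 7, 8, 15, 10, 11, 12, 13, 5, 6]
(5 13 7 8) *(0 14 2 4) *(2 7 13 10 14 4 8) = (0 4)(2 8 5 10 14 7) = [4, 1, 8, 3, 0, 10, 6, 2, 5, 9, 14, 11, 12, 13, 7]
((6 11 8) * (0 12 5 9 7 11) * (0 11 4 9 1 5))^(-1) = (0 12)(1 5)(4 7 9)(6 8 11) = [12, 5, 2, 3, 7, 1, 8, 9, 11, 4, 10, 6, 0]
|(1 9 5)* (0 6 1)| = |(0 6 1 9 5)| = 5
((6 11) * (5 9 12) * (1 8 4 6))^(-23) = (1 4 11 8 6)(5 9 12) = [0, 4, 2, 3, 11, 9, 1, 7, 6, 12, 10, 8, 5]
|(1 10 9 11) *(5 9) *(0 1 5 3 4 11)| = 8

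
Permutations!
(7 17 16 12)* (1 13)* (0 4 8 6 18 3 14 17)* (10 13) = (0 4 8 6 18 3 14 17 16 12 7)(1 10 13) = [4, 10, 2, 14, 8, 5, 18, 0, 6, 9, 13, 11, 7, 1, 17, 15, 12, 16, 3]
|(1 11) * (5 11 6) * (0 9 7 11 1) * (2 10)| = |(0 9 7 11)(1 6 5)(2 10)| = 12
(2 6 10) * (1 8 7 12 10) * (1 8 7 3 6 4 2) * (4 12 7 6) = (1 6 8 3 4 2 12 10) = [0, 6, 12, 4, 2, 5, 8, 7, 3, 9, 1, 11, 10]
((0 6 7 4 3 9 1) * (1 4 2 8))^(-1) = (0 1 8 2 7 6)(3 4 9) = [1, 8, 7, 4, 9, 5, 0, 6, 2, 3]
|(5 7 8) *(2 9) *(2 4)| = 3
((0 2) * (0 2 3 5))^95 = (0 5 3) = [5, 1, 2, 0, 4, 3]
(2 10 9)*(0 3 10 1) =(0 3 10 9 2 1) =[3, 0, 1, 10, 4, 5, 6, 7, 8, 2, 9]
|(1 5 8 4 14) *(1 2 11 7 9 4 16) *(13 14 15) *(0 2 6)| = |(0 2 11 7 9 4 15 13 14 6)(1 5 8 16)| = 20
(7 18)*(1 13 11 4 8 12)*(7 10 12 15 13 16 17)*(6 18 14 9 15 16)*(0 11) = (0 11 4 8 16 17 7 14 9 15 13)(1 6 18 10 12) = [11, 6, 2, 3, 8, 5, 18, 14, 16, 15, 12, 4, 1, 0, 9, 13, 17, 7, 10]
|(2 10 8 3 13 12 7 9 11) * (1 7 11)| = 21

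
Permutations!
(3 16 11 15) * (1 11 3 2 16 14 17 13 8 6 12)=(1 11 15 2 16 3 14 17 13 8 6 12)=[0, 11, 16, 14, 4, 5, 12, 7, 6, 9, 10, 15, 1, 8, 17, 2, 3, 13]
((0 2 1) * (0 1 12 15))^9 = [2, 1, 12, 3, 4, 5, 6, 7, 8, 9, 10, 11, 15, 13, 14, 0] = (0 2 12 15)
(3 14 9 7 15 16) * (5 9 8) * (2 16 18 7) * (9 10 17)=(2 16 3 14 8 5 10 17 9)(7 15 18)=[0, 1, 16, 14, 4, 10, 6, 15, 5, 2, 17, 11, 12, 13, 8, 18, 3, 9, 7]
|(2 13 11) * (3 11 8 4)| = 6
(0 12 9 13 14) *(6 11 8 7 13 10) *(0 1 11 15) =(0 12 9 10 6 15)(1 11 8 7 13 14) =[12, 11, 2, 3, 4, 5, 15, 13, 7, 10, 6, 8, 9, 14, 1, 0]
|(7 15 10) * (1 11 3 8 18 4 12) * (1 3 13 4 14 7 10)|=11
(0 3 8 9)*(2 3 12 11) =(0 12 11 2 3 8 9) =[12, 1, 3, 8, 4, 5, 6, 7, 9, 0, 10, 2, 11]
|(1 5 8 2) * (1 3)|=5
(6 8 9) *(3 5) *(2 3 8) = (2 3 5 8 9 6) = [0, 1, 3, 5, 4, 8, 2, 7, 9, 6]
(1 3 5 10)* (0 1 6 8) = [1, 3, 2, 5, 4, 10, 8, 7, 0, 9, 6] = (0 1 3 5 10 6 8)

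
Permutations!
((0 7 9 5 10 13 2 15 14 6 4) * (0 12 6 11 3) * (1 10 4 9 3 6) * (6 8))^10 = [7, 5, 1, 0, 6, 8, 14, 3, 15, 11, 4, 2, 9, 12, 13, 10] = (0 7 3)(1 5 8 15 10 4 6 14 13 12 9 11 2)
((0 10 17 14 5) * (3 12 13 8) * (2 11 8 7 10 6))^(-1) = (0 5 14 17 10 7 13 12 3 8 11 2 6) = [5, 1, 6, 8, 4, 14, 0, 13, 11, 9, 7, 2, 3, 12, 17, 15, 16, 10]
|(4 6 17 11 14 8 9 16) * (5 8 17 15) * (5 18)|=24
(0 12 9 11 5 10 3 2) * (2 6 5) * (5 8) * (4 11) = (0 12 9 4 11 2)(3 6 8 5 10) = [12, 1, 0, 6, 11, 10, 8, 7, 5, 4, 3, 2, 9]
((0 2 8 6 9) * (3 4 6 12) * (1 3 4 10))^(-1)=(0 9 6 4 12 8 2)(1 10 3)=[9, 10, 0, 1, 12, 5, 4, 7, 2, 6, 3, 11, 8]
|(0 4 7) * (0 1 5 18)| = 6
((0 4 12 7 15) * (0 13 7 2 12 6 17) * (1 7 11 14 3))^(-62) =[6, 7, 2, 1, 17, 5, 0, 15, 8, 9, 10, 14, 12, 11, 3, 13, 16, 4] =(0 6)(1 7 15 13 11 14 3)(4 17)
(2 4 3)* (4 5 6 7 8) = [0, 1, 5, 2, 3, 6, 7, 8, 4] = (2 5 6 7 8 4 3)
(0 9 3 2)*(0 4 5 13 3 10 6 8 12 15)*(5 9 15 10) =[15, 1, 4, 2, 9, 13, 8, 7, 12, 5, 6, 11, 10, 3, 14, 0] =(0 15)(2 4 9 5 13 3)(6 8 12 10)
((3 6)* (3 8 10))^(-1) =(3 10 8 6) =[0, 1, 2, 10, 4, 5, 3, 7, 6, 9, 8]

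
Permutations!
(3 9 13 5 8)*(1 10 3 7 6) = (1 10 3 9 13 5 8 7 6) = [0, 10, 2, 9, 4, 8, 1, 6, 7, 13, 3, 11, 12, 5]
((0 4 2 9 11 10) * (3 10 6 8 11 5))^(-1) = (0 10 3 5 9 2 4)(6 11 8) = [10, 1, 4, 5, 0, 9, 11, 7, 6, 2, 3, 8]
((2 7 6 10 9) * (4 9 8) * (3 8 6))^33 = [0, 1, 8, 9, 7, 5, 10, 4, 2, 3, 6] = (2 8)(3 9)(4 7)(6 10)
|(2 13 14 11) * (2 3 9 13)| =|(3 9 13 14 11)| =5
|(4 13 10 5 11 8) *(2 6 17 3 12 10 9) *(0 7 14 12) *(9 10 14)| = 42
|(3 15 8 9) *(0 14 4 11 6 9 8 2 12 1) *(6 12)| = 30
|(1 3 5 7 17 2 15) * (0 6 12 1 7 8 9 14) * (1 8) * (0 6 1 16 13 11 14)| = 12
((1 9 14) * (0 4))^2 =(1 14 9) =[0, 14, 2, 3, 4, 5, 6, 7, 8, 1, 10, 11, 12, 13, 9]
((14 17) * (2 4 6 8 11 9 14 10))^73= (2 4 6 8 11 9 14 17 10)= [0, 1, 4, 3, 6, 5, 8, 7, 11, 14, 2, 9, 12, 13, 17, 15, 16, 10]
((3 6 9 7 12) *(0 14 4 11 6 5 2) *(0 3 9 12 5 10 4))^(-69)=(0 14)(2 3 10 4 11 6 12 9 7 5)=[14, 1, 3, 10, 11, 2, 12, 5, 8, 7, 4, 6, 9, 13, 0]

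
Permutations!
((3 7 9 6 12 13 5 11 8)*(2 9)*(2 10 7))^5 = (2 5 9 11 6 8 12 3 13)(7 10) = [0, 1, 5, 13, 4, 9, 8, 10, 12, 11, 7, 6, 3, 2]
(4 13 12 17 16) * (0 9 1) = (0 9 1)(4 13 12 17 16) = [9, 0, 2, 3, 13, 5, 6, 7, 8, 1, 10, 11, 17, 12, 14, 15, 4, 16]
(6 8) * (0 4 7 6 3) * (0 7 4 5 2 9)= (0 5 2 9)(3 7 6 8)= [5, 1, 9, 7, 4, 2, 8, 6, 3, 0]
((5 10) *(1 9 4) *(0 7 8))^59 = (0 8 7)(1 4 9)(5 10) = [8, 4, 2, 3, 9, 10, 6, 0, 7, 1, 5]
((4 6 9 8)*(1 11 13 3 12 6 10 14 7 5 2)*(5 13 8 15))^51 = [0, 7, 14, 2, 12, 10, 11, 15, 3, 8, 6, 13, 1, 5, 9, 4] = (1 7 15 4 12)(2 14 9 8 3)(5 10 6 11 13)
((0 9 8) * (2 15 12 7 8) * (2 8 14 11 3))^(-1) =[8, 1, 3, 11, 4, 5, 6, 12, 9, 0, 10, 14, 15, 13, 7, 2] =(0 8 9)(2 3 11 14 7 12 15)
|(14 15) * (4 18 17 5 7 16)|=6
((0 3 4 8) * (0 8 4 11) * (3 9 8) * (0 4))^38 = (0 8 11)(3 4 9) = [8, 1, 2, 4, 9, 5, 6, 7, 11, 3, 10, 0]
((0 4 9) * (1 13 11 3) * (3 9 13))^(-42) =(0 11 4 9 13) =[11, 1, 2, 3, 9, 5, 6, 7, 8, 13, 10, 4, 12, 0]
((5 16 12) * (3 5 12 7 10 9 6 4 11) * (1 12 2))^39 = (3 7 6)(4 5 10)(9 11 16) = [0, 1, 2, 7, 5, 10, 3, 6, 8, 11, 4, 16, 12, 13, 14, 15, 9]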